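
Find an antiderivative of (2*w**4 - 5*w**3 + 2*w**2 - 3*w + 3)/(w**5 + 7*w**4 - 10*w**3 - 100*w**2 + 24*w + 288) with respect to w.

Factor the denominator: (w - 3)*(w - 2)*(w + 2)*(w + 4)*(w + 6).
Partial-fraction decomposition: 1255/(192*(w + 6)) - 293/(56*(w + 4)) + 89/(160*(w + 2)) + 1/(64*(w - 2)) + 13/(105*(w - 3)).
Integrate each term: A/(w−a) contributes A·log|w−a|.

13*log(w - 3)/105 + log(w - 2)/64 + 89*log(w + 2)/160 - 293*log(w + 4)/56 + 1255*log(w + 6)/192 + C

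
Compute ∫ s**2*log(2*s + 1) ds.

Use integration by parts with u = log(2*s + 1), dv = s**2 ds.
Then du = 2/(2*s + 1) ds and v = s**3/3.

s**3*log(2*s + 1)/3 - s**3/9 + s**2/12 - s/12 + log(2*s + 1)/24 + C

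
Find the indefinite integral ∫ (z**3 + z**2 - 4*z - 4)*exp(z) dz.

Use integration by parts with u = z**3 + z**2 - 4*z - 4, dv = exp(z) dz, so v = exp(z).
Apply parts 3 times (tabular method): alternate signs, differentiate u down to 0, integrate dv up.

(z**3 - 2*z**2 - 4)*exp(z) + C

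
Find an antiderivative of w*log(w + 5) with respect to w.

w**2*log(w + 5)/2 - w**2/4 + 5*w/2 - 25*log(w + 5)/2 + C

Use integration by parts with u = log(w + 5), dv = w dw.
Then du = 1/(w + 5) dw and v = w**2/2.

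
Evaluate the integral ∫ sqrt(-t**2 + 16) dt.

t*sqrt(-t**2 + 16)/2 + 8*asin(t/4) + C

Substitute t = 4·sin(θ), so dt = 4·cos(θ) dθ and the radical becomes sqrt(-t**2 + 16) = 4·cos(θ) by the Pythagorean identity.
Integrate the resulting trig expression in θ, then back-substitute θ = asin(t/4), sin(θ) = t/4, cos(θ) = sqrt(-t**2 + 16)/4 (absorbing any constant into C).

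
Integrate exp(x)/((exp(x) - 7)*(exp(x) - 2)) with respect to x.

log(exp(x) - 7)/5 - log(exp(x) - 2)/5 + C

Let u = e^x, du = e^x dx.
The integral becomes ∫ du/((u-2)(u-7)); decompose into partial fractions.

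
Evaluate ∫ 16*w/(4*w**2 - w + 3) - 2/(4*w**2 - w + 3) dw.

Let u = 4*w**2 - w + 3, so du = (8*w - 1) dw.
Rewriting, the integral becomes 2·∫ 1/u du = 2·log(u).
Substituting back, u = 4*w**2 - w + 3.

2*log(4*w**2 - w + 3) + C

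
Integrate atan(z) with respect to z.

z*atan(z) - log(z**2 + 1)/2 + C

Use integration by parts with u = arctan(z), dv = dz.
Then du = 1/(z**2 + 1) dz.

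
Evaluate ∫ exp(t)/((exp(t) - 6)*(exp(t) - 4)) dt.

Let u = e^t, du = e^t dt.
The integral becomes ∫ du/((u-6)(u-4)); decompose into partial fractions.

log(exp(t) - 6)/2 - log(exp(t) - 4)/2 + C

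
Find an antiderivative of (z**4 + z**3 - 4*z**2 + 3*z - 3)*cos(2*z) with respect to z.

z**4*sin(2*z)/2 + z**3*sin(2*z)/2 + z**3*cos(2*z) - 7*z**2*sin(2*z)/2 + 3*z**2*cos(2*z)/4 + 3*z*sin(2*z)/4 - 7*z*cos(2*z)/2 + sin(2*z)/4 + 3*cos(2*z)/8 + C

Use integration by parts with u = z**4 + z**3 - 4*z**2 + 3*z - 3, dv = cos(2*z) dz, so v = sin(2*z)/2.
Apply parts 4 times (tabular method): alternate signs, differentiate u down to 0, integrate dv up.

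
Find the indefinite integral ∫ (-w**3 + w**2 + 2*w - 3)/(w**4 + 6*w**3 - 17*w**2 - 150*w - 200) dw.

-31*log(w - 5)/210 - 5*log(w + 2)/42 + 23*log(w + 4)/6 - 137*log(w + 5)/30 + C

Factor the denominator: (w - 5)*(w + 2)*(w + 4)*(w + 5).
Partial-fraction decomposition: -137/(30*(w + 5)) + 23/(6*(w + 4)) - 5/(42*(w + 2)) - 31/(210*(w - 5)).
Integrate each term: A/(w−a) contributes A·log|w−a|.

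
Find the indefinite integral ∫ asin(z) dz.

z*asin(z) + sqrt(-z**2 + 1) + C

Use integration by parts with u = arcsin(z), dv = dz.
Then du = 1/sqrt(-z**2 + 1) dz.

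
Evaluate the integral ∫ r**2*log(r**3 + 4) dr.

r**3*log(r**3 + 4)/3 - r**3/3 + 4*log(r**3 + 4)/3 + C

Let u = r**3 + 4, so du = (3*r**2) dr.
The integral becomes (1/3)·∫ log(u) du; integrate by parts with u′=log(u), dv′=du.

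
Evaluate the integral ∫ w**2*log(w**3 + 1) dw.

w**3*log(w**3 + 1)/3 - w**3/3 + log(w**3 + 1)/3 + C

Let u = w**3 + 1, so du = (3*w**2) dw.
The integral becomes (1/3)·∫ log(u) du; integrate by parts with u′=log(u), dv′=du.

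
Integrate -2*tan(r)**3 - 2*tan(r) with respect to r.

-tan(r)**2 + C

Let u = tan(r), so du = (tan(r)**2 + 1) dr.
Rewriting, the integral becomes -2·∫ u^1 du = -2·u^2/2.
Substituting back, u = tan(r).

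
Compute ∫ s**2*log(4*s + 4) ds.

s**3*log(4*s + 4)/3 - s**3/9 + s**2/6 - s/3 + log(s + 1)/3 + C

Use integration by parts with u = log(4*s + 4), dv = s**2 ds.
Then du = 4/(4*s + 4) ds and v = s**3/3.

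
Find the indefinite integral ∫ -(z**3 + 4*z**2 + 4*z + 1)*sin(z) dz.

z**3*cos(z) - 3*z**2*sin(z) + 4*z**2*cos(z) - 8*z*sin(z) - 2*z*cos(z) + 2*sin(z) - 7*cos(z) + C

Use integration by parts with u = z**3 + 4*z**2 + 4*z + 1, dv = -sin(z) dz, so v = cos(z).
Apply parts 3 times (tabular method): alternate signs, differentiate u down to 0, integrate dv up.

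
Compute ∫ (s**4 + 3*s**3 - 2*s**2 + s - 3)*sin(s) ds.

Use integration by parts with u = s**4 + 3*s**3 - 2*s**2 + s - 3, dv = sin(s) ds, so v = -cos(s).
Apply parts 4 times (tabular method): alternate signs, differentiate u down to 0, integrate dv up.

-s**4*cos(s) + 4*s**3*sin(s) - 3*s**3*cos(s) + 9*s**2*sin(s) + 14*s**2*cos(s) - 28*s*sin(s) + 17*s*cos(s) - 17*sin(s) - 25*cos(s) + C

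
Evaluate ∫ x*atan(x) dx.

Use integration by parts with u = arctan(x), dv = x dx.
Then du = 1/(x**2 + 1) dx.

x**2*atan(x)/2 - x/2 + atan(x)/2 + C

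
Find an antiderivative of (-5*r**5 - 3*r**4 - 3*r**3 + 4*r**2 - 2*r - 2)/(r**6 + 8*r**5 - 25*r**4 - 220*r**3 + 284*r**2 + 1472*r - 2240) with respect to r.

-3013*log(r - 4)/1584 + 2812*log(r - 2)/3969 - 769*log(r + 4)/144 + 14233*log(r + 5)/882 - 26023*log(r + 7)/1782 - 37/(126*r - 252) + C

Factor the denominator: (r - 4)*(r - 2)**2*(r + 4)*(r + 5)*(r + 7).
Partial-fraction decomposition: -26023/(1782*(r + 7)) + 14233/(882*(r + 5)) - 769/(144*(r + 4)) + 2812/(3969*(r - 2)) + 37/(126*(r - 2)**2) - 3013/(1584*(r - 4)).
Integrate each term; A/(r−a) gives A·log|r−a|; A/(r−a)² gives −A/(r−a).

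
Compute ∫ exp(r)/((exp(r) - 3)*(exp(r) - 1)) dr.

log(exp(r) - 3)/2 - log(exp(r) - 1)/2 + C

Let u = e^r, du = e^r dr.
The integral becomes ∫ du/((u-1)(u-3)); decompose into partial fractions.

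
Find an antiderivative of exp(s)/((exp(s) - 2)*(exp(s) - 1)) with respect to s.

Let u = e^s, du = e^s ds.
The integral becomes ∫ du/((u-2)(u-1)); decompose into partial fractions.

log(exp(s) - 2) - log(exp(s) - 1) + C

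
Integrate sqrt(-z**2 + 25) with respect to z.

z*sqrt(-z**2 + 25)/2 + 25*asin(z/5)/2 + C

Substitute z = 5·sin(θ), so dz = 5·cos(θ) dθ and the radical becomes sqrt(-z**2 + 25) = 5·cos(θ) by the Pythagorean identity.
Integrate the resulting trig expression in θ, then back-substitute θ = asin(z/5), sin(θ) = z/5, cos(θ) = sqrt(-z**2 + 25)/5 (absorbing any constant into C).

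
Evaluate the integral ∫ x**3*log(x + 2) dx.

Use integration by parts with u = log(x + 2), dv = x**3 dx.
Then du = 1/(x + 2) dx and v = x**4/4.

x**4*log(x + 2)/4 - x**4/16 + x**3/6 - x**2/2 + 2*x - 4*log(x + 2) + C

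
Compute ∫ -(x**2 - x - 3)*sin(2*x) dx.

x**2*cos(2*x)/2 - x*sin(2*x)/2 - x*cos(2*x)/2 + sin(2*x)/4 - 7*cos(2*x)/4 + C

Use integration by parts with u = x**2 - x - 3, dv = -sin(2*x) dx, so v = cos(2*x)/2.
Apply parts 2 times (tabular method): alternate signs, differentiate u down to 0, integrate dv up.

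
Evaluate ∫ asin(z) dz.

z*asin(z) + sqrt(-z**2 + 1) + C

Use integration by parts with u = arcsin(z), dv = dz.
Then du = 1/sqrt(-z**2 + 1) dz.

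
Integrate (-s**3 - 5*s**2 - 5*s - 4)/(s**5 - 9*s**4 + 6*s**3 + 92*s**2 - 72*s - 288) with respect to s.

-215*log(s - 6)/192 + 7*log(s - 4)/3 - 91*log(s - 3)/75 - log(s + 2)/4800 - 1/(40*s + 80) + C

Factor the denominator: (s - 6)*(s - 4)*(s - 3)*(s + 2)**2.
Partial-fraction decomposition: -1/(4800*(s + 2)) + 1/(40*(s + 2)**2) - 91/(75*(s - 3)) + 7/(3*(s - 4)) - 215/(192*(s - 6)).
Integrate each term; A/(s−a) gives A·log|s−a|; A/(s−a)² gives −A/(s−a).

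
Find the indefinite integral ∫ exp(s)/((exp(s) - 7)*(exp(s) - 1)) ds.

Let u = e^s, du = e^s ds.
The integral becomes ∫ du/((u-1)(u-7)); decompose into partial fractions.

log(exp(s) - 7)/6 - log(exp(s) - 1)/6 + C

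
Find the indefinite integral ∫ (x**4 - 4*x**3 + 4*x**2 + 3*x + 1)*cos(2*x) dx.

x**4*sin(2*x)/2 - 2*x**3*sin(2*x) + x**3*cos(2*x) + x**2*sin(2*x)/2 - 3*x**2*cos(2*x) + 9*x*sin(2*x)/2 + x*cos(2*x)/2 + sin(2*x)/4 + 9*cos(2*x)/4 + C

Use integration by parts with u = x**4 - 4*x**3 + 4*x**2 + 3*x + 1, dv = cos(2*x) dx, so v = sin(2*x)/2.
Apply parts 4 times (tabular method): alternate signs, differentiate u down to 0, integrate dv up.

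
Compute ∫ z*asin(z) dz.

z**2*asin(z)/2 + z*sqrt(-z**2 + 1)/4 - asin(z)/4 + C

Use integration by parts with u = arcsin(z), dv = z dz.
Then du = 1/sqrt(-z**2 + 1) dz.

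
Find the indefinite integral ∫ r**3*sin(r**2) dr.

Let u = r², du = 2r dr; rewrite as (1/2)∫ u^1·sin(1u) du.
Now integrate by parts 1 time.

-r**2*cos(r**2)/2 + sin(r**2)/2 + C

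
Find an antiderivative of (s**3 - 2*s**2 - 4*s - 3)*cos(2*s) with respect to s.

Use integration by parts with u = s**3 - 2*s**2 - 4*s - 3, dv = cos(2*s) ds, so v = sin(2*s)/2.
Apply parts 3 times (tabular method): alternate signs, differentiate u down to 0, integrate dv up.

s**3*sin(2*s)/2 - s**2*sin(2*s) + 3*s**2*cos(2*s)/4 - 11*s*sin(2*s)/4 - s*cos(2*s) - sin(2*s) - 11*cos(2*s)/8 + C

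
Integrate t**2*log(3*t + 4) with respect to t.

t**3*log(3*t + 4)/3 - t**3/9 + 2*t**2/9 - 16*t/27 + 64*log(3*t + 4)/81 + C

Use integration by parts with u = log(3*t + 4), dv = t**2 dt.
Then du = 3/(3*t + 4) dt and v = t**3/3.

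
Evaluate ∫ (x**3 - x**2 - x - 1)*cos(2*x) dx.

x**3*sin(2*x)/2 - x**2*sin(2*x)/2 + 3*x**2*cos(2*x)/4 - 5*x*sin(2*x)/4 - x*cos(2*x)/2 - sin(2*x)/4 - 5*cos(2*x)/8 + C

Use integration by parts with u = x**3 - x**2 - x - 1, dv = cos(2*x) dx, so v = sin(2*x)/2.
Apply parts 3 times (tabular method): alternate signs, differentiate u down to 0, integrate dv up.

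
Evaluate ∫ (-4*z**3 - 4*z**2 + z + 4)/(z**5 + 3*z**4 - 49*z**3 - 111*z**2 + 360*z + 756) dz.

-499*log(z - 6)/1404 + 137*log(z - 3)/900 + 9*log(z + 2)/100 - 73*log(z + 3)/216 + 1173*log(z + 7)/2600 + C

Factor the denominator: (z - 6)*(z - 3)*(z + 2)*(z + 3)*(z + 7).
Partial-fraction decomposition: 1173/(2600*(z + 7)) - 73/(216*(z + 3)) + 9/(100*(z + 2)) + 137/(900*(z - 3)) - 499/(1404*(z - 6)).
Integrate each term: A/(z−a) contributes A·log|z−a|.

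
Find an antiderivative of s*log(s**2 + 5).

Let u = s**2 + 5, so du = (2*s) ds.
The integral becomes (1/2)·∫ log(u) du; integrate by parts with u′=log(u), dv′=du.

s**2*log(s**2 + 5)/2 - s**2/2 + 5*log(s**2 + 5)/2 + C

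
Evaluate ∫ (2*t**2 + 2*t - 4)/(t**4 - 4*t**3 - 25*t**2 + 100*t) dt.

Factor the denominator: t*(t - 5)*(t - 4)*(t + 5).
Partial-fraction decomposition: -2/(25*(t + 5)) - 1/(t - 4) + 28/(25*(t - 5)) - 1/(25*t).
Integrate each term: A/(t−a) contributes A·log|t−a|.

-log(t)/25 + 28*log(t - 5)/25 - log(t - 4) - 2*log(t + 5)/25 + C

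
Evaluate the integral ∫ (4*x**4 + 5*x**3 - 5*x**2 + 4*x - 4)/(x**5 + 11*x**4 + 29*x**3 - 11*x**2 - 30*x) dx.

Factor the denominator: x*(x - 1)*(x + 1)*(x + 5)*(x + 6).
Partial-fraction decomposition: 1948/(105*(x + 6)) - 863/(60*(x + 5)) - 7/(20*(x + 1)) + 1/(21*(x - 1)) + 2/(15*x).
Integrate each term: A/(x−a) contributes A·log|x−a|.

2*log(x)/15 + log(x - 1)/21 - 7*log(x + 1)/20 - 863*log(x + 5)/60 + 1948*log(x + 6)/105 + C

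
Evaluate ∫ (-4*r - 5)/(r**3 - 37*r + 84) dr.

Factor the denominator: (r - 4)*(r - 3)*(r + 7).
Partial-fraction decomposition: 23/(110*(r + 7)) + 17/(10*(r - 3)) - 21/(11*(r - 4)).
Integrate each term: A/(r−a) contributes A·log|r−a|.

-21*log(r - 4)/11 + 17*log(r - 3)/10 + 23*log(r + 7)/110 + C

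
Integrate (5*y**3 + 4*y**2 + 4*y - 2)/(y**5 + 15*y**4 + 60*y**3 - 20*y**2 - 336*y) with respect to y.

Factor the denominator: y*(y - 2)*(y + 4)*(y + 6)*(y + 7).
Partial-fraction decomposition: -1549/(189*(y + 7)) + 481/(48*(y + 6)) - 137/(72*(y + 4)) + 31/(432*(y - 2)) + 1/(168*y).
Integrate each term: A/(y−a) contributes A·log|y−a|.

log(y)/168 + 31*log(y - 2)/432 - 137*log(y + 4)/72 + 481*log(y + 6)/48 - 1549*log(y + 7)/189 + C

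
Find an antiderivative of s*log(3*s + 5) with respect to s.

Use integration by parts with u = log(3*s + 5), dv = s ds.
Then du = 3/(3*s + 5) ds and v = s**2/2.

s**2*log(3*s + 5)/2 - s**2/4 + 5*s/6 - 25*log(3*s + 5)/18 + C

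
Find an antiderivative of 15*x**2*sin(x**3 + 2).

-5*cos(x**3 + 2) + C

Let u = x**3 + 2, so du = (3*x**2) dx.
Rewriting, the integral becomes 5·∫ sin(u) du = 5·-cos(u).
Substituting back, u = x**3 + 2.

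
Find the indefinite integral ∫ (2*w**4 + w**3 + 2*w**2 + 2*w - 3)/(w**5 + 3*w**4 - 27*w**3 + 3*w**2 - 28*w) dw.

Factor the denominator: w*(w - 4)*(w + 7)*(w**2 + 1).
Partial-fraction decomposition: -(9*w + 2)/(85*(w**2 + 1)) + 454/(385*(w + 7)) + 613/(748*(w - 4)) + 3/(28*w).
Integrate each term; A/(w−a) gives A·log|w−a|; the (Bw+D)/(w²+p²) term gives a log and an atan.

3*log(w)/28 + 613*log(w - 4)/748 + 454*log(w + 7)/385 - 9*log(w**2 + 1)/170 - 2*atan(w)/85 + C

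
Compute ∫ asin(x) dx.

Use integration by parts with u = arcsin(x), dv = dx.
Then du = 1/sqrt(-x**2 + 1) dx.

x*asin(x) + sqrt(-x**2 + 1) + C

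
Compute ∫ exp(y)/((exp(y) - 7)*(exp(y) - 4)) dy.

Let u = e^y, du = e^y dy.
The integral becomes ∫ du/((u-4)(u-7)); decompose into partial fractions.

log(exp(y) - 7)/3 - log(exp(y) - 4)/3 + C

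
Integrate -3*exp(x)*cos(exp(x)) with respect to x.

Let u = exp(x), so du = (exp(x)) dx.
Rewriting, the integral becomes -3·∫ cos(u) du = -3·sin(u).
Substituting back, u = exp(x).

-3*sin(exp(x)) + C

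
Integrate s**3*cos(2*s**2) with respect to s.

Let u = s², du = 2s ds; rewrite as (1/2)∫ u^1·cos(2u) du.
Now integrate by parts 1 time.

s**2*sin(2*s**2)/4 + cos(2*s**2)/8 + C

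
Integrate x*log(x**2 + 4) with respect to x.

Let u = x**2 + 4, so du = (2*x) dx.
The integral becomes (1/2)·∫ log(u) du; integrate by parts with u′=log(u), dv′=du.

x**2*log(x**2 + 4)/2 - x**2/2 + 2*log(x**2 + 4) + C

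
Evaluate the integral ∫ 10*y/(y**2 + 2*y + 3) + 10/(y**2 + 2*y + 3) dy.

Let u = y**2 + 2*y + 3, so du = (2*y + 2) dy.
Rewriting, the integral becomes 5·∫ 1/u du = 5·log(u).
Substituting back, u = y**2 + 2*y + 3.

5*log(y**2 + 2*y + 3) + C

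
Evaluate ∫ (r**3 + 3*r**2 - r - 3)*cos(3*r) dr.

r**3*sin(3*r)/3 + r**2*sin(3*r) + r**2*cos(3*r)/3 - 5*r*sin(3*r)/9 + 2*r*cos(3*r)/3 - 11*sin(3*r)/9 - 5*cos(3*r)/27 + C

Use integration by parts with u = r**3 + 3*r**2 - r - 3, dv = cos(3*r) dr, so v = sin(3*r)/3.
Apply parts 3 times (tabular method): alternate signs, differentiate u down to 0, integrate dv up.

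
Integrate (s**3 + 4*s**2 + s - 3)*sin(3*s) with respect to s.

Use integration by parts with u = s**3 + 4*s**2 + s - 3, dv = sin(3*s) ds, so v = -cos(3*s)/3.
Apply parts 3 times (tabular method): alternate signs, differentiate u down to 0, integrate dv up.

-s**3*cos(3*s)/3 + s**2*sin(3*s)/3 - 4*s**2*cos(3*s)/3 + 8*s*sin(3*s)/9 - s*cos(3*s)/9 + sin(3*s)/27 + 35*cos(3*s)/27 + C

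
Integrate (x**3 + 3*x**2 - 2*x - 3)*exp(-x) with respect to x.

Use integration by parts with u = x**3 + 3*x**2 - 2*x - 3, dv = exp(-x) dx, so v = -exp(-x).
Apply parts 3 times (tabular method): alternate signs, differentiate u down to 0, integrate dv up.

(-x**3 - 6*x**2 - 10*x - 7)*exp(-x) + C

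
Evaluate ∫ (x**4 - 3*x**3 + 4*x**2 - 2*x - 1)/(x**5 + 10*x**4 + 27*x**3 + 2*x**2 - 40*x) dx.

log(x)/40 - log(x - 1)/90 + 59*log(x + 2)/36 - 519*log(x + 4)/40 + 1109*log(x + 5)/90 + C

Factor the denominator: x*(x - 1)*(x + 2)*(x + 4)*(x + 5).
Partial-fraction decomposition: 1109/(90*(x + 5)) - 519/(40*(x + 4)) + 59/(36*(x + 2)) - 1/(90*(x - 1)) + 1/(40*x).
Integrate each term: A/(x−a) contributes A·log|x−a|.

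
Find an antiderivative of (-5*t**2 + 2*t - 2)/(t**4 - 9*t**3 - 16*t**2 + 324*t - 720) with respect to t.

-85*log(t - 6)/12 + 117*log(t - 5)/11 - 37*log(t - 4)/10 + 97*log(t + 6)/660 + C

Factor the denominator: (t - 6)*(t - 5)*(t - 4)*(t + 6).
Partial-fraction decomposition: 97/(660*(t + 6)) - 37/(10*(t - 4)) + 117/(11*(t - 5)) - 85/(12*(t - 6)).
Integrate each term: A/(t−a) contributes A·log|t−a|.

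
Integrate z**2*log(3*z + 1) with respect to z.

Use integration by parts with u = log(3*z + 1), dv = z**2 dz.
Then du = 3/(3*z + 1) dz and v = z**3/3.

z**3*log(3*z + 1)/3 - z**3/9 + z**2/18 - z/27 + log(3*z + 1)/81 + C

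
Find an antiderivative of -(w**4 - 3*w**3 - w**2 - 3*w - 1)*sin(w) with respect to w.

Use integration by parts with u = w**4 - 3*w**3 - w**2 - 3*w - 1, dv = -sin(w) dw, so v = cos(w).
Apply parts 4 times (tabular method): alternate signs, differentiate u down to 0, integrate dv up.

w**4*cos(w) - 4*w**3*sin(w) - 3*w**3*cos(w) + 9*w**2*sin(w) - 13*w**2*cos(w) + 26*w*sin(w) + 15*w*cos(w) - 15*sin(w) + 25*cos(w) + C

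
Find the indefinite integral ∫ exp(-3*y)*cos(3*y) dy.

exp(-3*y)*sin(3*y)/6 - exp(-3*y)*cos(3*y)/6 + C

Let I denote the integral. Integrate by parts with u = cos(3*y), dv = exp(-3*y) dy, so v = -exp(-3*y)/3: I = -exp(-3*y)*cos(3*y)/3 − ∫ exp(-3*y)*sin(3*y) dy.
Apply parts again with u = sin(3*y), dv = exp(-3*y) dy: ∫ exp(-3*y)*sin(3*y) dy = -exp(-3*y)*sin(3*y)/3 + I. Substituting back brings back I: I = exp(-3*y)*sin(3*y)/3 - exp(-3*y)*cos(3*y)/3 − I.
Solving for I: (1 + 1)·I equals the remaining terms, so I = (1/2)·(exp(-3*y)*sin(3*y)/3 - exp(-3*y)*cos(3*y)/3).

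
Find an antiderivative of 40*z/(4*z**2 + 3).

5*log(4*z**2 + 3) + C

Let u = 4*z**2 + 3, so du = (8*z) dz.
Rewriting, the integral becomes 5·∫ 1/u du = 5·log(u).
Substituting back, u = 4*z**2 + 3.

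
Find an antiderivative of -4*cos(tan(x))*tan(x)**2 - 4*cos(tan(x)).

Let u = tan(x), so du = (tan(x)**2 + 1) dx.
Rewriting, the integral becomes -4·∫ cos(u) du = -4·sin(u).
Substituting back, u = tan(x).

-4*sin(tan(x)) + C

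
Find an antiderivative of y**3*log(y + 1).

Use integration by parts with u = log(y + 1), dv = y**3 dy.
Then du = 1/(y + 1) dy and v = y**4/4.

y**4*log(y + 1)/4 - y**4/16 + y**3/12 - y**2/8 + y/4 - log(y + 1)/4 + C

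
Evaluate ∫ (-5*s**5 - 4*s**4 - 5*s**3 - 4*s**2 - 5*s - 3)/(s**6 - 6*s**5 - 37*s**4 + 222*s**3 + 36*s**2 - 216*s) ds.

Factor the denominator: s*(s - 6)**2*(s - 1)*(s + 1)*(s + 6).
Partial-fraction decomposition: -3851/(3360*(s + 6)) + 2/(245*(s + 1)) - 13/(175*(s - 1)) - 1341217/(352800*(s - 6)) - 15107/(840*(s - 6)**2) + 1/(72*s).
Integrate each term; A/(s−a) gives A·log|s−a|; A/(s−a)² gives −A/(s−a).

log(s)/72 - 1341217*log(s - 6)/352800 - 13*log(s - 1)/175 + 2*log(s + 1)/245 - 3851*log(s + 6)/3360 + 15107/(840*s - 5040) + C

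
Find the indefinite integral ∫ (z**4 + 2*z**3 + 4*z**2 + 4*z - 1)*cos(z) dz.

Use integration by parts with u = z**4 + 2*z**3 + 4*z**2 + 4*z - 1, dv = cos(z) dz, so v = sin(z).
Apply parts 4 times (tabular method): alternate signs, differentiate u down to 0, integrate dv up.

z**4*sin(z) + 2*z**3*sin(z) + 4*z**3*cos(z) - 8*z**2*sin(z) + 6*z**2*cos(z) - 8*z*sin(z) - 16*z*cos(z) + 15*sin(z) - 8*cos(z) + C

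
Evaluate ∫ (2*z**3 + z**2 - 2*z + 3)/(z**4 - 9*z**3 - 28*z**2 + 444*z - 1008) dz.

-1009*log(z - 6)/676 + 139*log(z - 4)/44 + 620*log(z + 7)/1859 - 459/(26*z - 156) + C

Factor the denominator: (z - 6)**2*(z - 4)*(z + 7).
Partial-fraction decomposition: 620/(1859*(z + 7)) + 139/(44*(z - 4)) - 1009/(676*(z - 6)) + 459/(26*(z - 6)**2).
Integrate each term; A/(z−a) gives A·log|z−a|; A/(z−a)² gives −A/(z−a).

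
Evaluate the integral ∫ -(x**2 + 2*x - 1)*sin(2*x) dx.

x**2*cos(2*x)/2 - x*sin(2*x)/2 + x*cos(2*x) - sin(2*x)/2 - 3*cos(2*x)/4 + C

Use integration by parts with u = x**2 + 2*x - 1, dv = -sin(2*x) dx, so v = cos(2*x)/2.
Apply parts 2 times (tabular method): alternate signs, differentiate u down to 0, integrate dv up.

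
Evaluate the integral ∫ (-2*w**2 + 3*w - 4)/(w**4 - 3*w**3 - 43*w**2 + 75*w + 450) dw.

Factor the denominator: (w - 6)*(w - 5)*(w + 3)*(w + 5).
Partial-fraction decomposition: 69/(220*(w + 5)) - 31/(144*(w + 3)) + 39/(80*(w - 5)) - 58/(99*(w - 6)).
Integrate each term: A/(w−a) contributes A·log|w−a|.

-58*log(w - 6)/99 + 39*log(w - 5)/80 - 31*log(w + 3)/144 + 69*log(w + 5)/220 + C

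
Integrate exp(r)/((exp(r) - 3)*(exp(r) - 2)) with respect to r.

Let u = e^r, du = e^r dr.
The integral becomes ∫ du/((u-2)(u-3)); decompose into partial fractions.

log(exp(r) - 3) - log(exp(r) - 2) + C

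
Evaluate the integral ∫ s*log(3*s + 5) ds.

Use integration by parts with u = log(3*s + 5), dv = s ds.
Then du = 3/(3*s + 5) ds and v = s**2/2.

s**2*log(3*s + 5)/2 - s**2/4 + 5*s/6 - 25*log(3*s + 5)/18 + C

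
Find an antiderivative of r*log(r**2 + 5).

Let u = r**2 + 5, so du = (2*r) dr.
The integral becomes (1/2)·∫ log(u) du; integrate by parts with u′=log(u), dv′=du.

r**2*log(r**2 + 5)/2 - r**2/2 + 5*log(r**2 + 5)/2 + C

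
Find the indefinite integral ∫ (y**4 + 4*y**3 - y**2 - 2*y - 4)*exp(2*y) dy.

(y**4 + 2*y**3 - 4*y**2 + 2*y - 5)*exp(2*y)/2 + C

Use integration by parts with u = y**4 + 4*y**3 - y**2 - 2*y - 4, dv = exp(2*y) dy, so v = exp(2*y)/2.
Apply parts 4 times (tabular method): alternate signs, differentiate u down to 0, integrate dv up.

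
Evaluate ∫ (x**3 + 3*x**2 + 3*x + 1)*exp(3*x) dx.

Use integration by parts with u = x**3 + 3*x**2 + 3*x + 1, dv = exp(3*x) dx, so v = exp(3*x)/3.
Apply parts 3 times (tabular method): alternate signs, differentiate u down to 0, integrate dv up.

(9*x**3 + 18*x**2 + 15*x + 4)*exp(3*x)/27 + C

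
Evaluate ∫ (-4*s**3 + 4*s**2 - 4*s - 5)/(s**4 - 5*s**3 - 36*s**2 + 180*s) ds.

-log(s)/36 - 749*log(s - 6)/72 + 85*log(s - 5)/11 - 1027*log(s + 6)/792 + C

Factor the denominator: s*(s - 6)*(s - 5)*(s + 6).
Partial-fraction decomposition: -1027/(792*(s + 6)) + 85/(11*(s - 5)) - 749/(72*(s - 6)) - 1/(36*s).
Integrate each term: A/(s−a) contributes A·log|s−a|.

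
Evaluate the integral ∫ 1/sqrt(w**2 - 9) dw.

Substitute w = 3·sec(θ), so dw = 3·sec(θ)*tan(θ) dθ and the radical becomes sqrt(w**2 - 9) = 3·tan(θ) by the Pythagorean identity.
Integrate the resulting trig expression in θ, then back-substitute sec(θ) = w/3, tan(θ) = sqrt(w**2 - 9)/3 (absorbing any constant into C).

log(w + sqrt(w**2 - 9)) + C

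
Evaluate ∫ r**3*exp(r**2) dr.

Let u = r², du = 2r dr; rewrite as (1/2)∫ u^1·exp(1u) du.
Now integrate by parts 1 time.

(r**2 - 1)*exp(r**2)/2 + C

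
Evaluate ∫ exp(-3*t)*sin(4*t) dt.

-3*exp(-3*t)*sin(4*t)/25 - 4*exp(-3*t)*cos(4*t)/25 + C

Let I denote the integral. Integrate by parts with u = sin(4*t), dv = exp(-3*t) dt, so v = -exp(-3*t)/3: I = -exp(-3*t)*sin(4*t)/3 + (4/3)·∫ exp(-3*t)*cos(4*t) dt.
Apply parts again with u = cos(4*t), dv = exp(-3*t) dt: ∫ exp(-3*t)*cos(4*t) dt = -exp(-3*t)*cos(4*t)/3 − (4/3)·I. Substituting back brings back I: I = -exp(-3*t)*sin(4*t)/3 - 4*exp(-3*t)*cos(4*t)/9 − (16/9)·I.
Solving for I: (1 + 16/9)·I equals the remaining terms, so I = (9/25)·(-exp(-3*t)*sin(4*t)/3 - 4*exp(-3*t)*cos(4*t)/9).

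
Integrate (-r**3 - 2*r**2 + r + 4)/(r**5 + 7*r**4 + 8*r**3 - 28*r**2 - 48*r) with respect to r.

Factor the denominator: r*(r - 2)*(r + 2)*(r + 3)*(r + 4).
Partial-fraction decomposition: 2/(3*(r + 4)) - 2/(3*(r + 3)) + 1/(8*(r + 2)) - 1/(24*(r - 2)) - 1/(12*r).
Integrate each term: A/(r−a) contributes A·log|r−a|.

-log(r)/12 - log(r - 2)/24 + log(r + 2)/8 - 2*log(r + 3)/3 + 2*log(r + 4)/3 + C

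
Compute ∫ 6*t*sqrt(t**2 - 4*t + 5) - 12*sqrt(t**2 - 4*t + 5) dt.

Let u = t**2 - 4*t + 5, so du = (2*t - 4) dt.
Rewriting, the integral becomes 3·∫ √u du = 3·(2/3)u^(3/2).
Substituting back, u = t**2 - 4*t + 5.

2*(t**2 - 4*t + 5)**(3/2) + C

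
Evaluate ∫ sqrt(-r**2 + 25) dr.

r*sqrt(-r**2 + 25)/2 + 25*asin(r/5)/2 + C

Substitute r = 5·sin(θ), so dr = 5·cos(θ) dθ and the radical becomes sqrt(-r**2 + 25) = 5·cos(θ) by the Pythagorean identity.
Integrate the resulting trig expression in θ, then back-substitute θ = asin(r/5), sin(θ) = r/5, cos(θ) = sqrt(-r**2 + 25)/5 (absorbing any constant into C).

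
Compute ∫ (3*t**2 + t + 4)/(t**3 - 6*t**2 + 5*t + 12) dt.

Factor the denominator: (t - 4)*(t - 3)*(t + 1).
Partial-fraction decomposition: 3/(10*(t + 1)) - 17/(2*(t - 3)) + 56/(5*(t - 4)).
Integrate each term: A/(t−a) contributes A·log|t−a|.

56*log(t - 4)/5 - 17*log(t - 3)/2 + 3*log(t + 1)/10 + C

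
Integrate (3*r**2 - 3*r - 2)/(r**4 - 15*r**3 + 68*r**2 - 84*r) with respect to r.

log(r)/42 + 124*log(r - 7)/35 - 11*log(r - 6)/3 + log(r - 2)/10 + C

Factor the denominator: r*(r - 7)*(r - 6)*(r - 2).
Partial-fraction decomposition: 1/(10*(r - 2)) - 11/(3*(r - 6)) + 124/(35*(r - 7)) + 1/(42*r).
Integrate each term: A/(r−a) contributes A·log|r−a|.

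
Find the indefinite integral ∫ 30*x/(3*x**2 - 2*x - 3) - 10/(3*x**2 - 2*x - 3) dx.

5*log(3*x**2 - 2*x - 3) + C

Let u = 3*x**2 - 2*x - 3, so du = (6*x - 2) dx.
Rewriting, the integral becomes 5·∫ 1/u du = 5·log(u).
Substituting back, u = 3*x**2 - 2*x - 3.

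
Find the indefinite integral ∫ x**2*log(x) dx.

x**3*log(x)/3 - x**3/9 + C

Use integration by parts with u = log(x), dv = x**2 dx.
Then du = 1/x dx and v = x**3/3.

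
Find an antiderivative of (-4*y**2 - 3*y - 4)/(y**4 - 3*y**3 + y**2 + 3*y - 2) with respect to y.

Factor the denominator: (y - 2)*(y - 1)**2*(y + 1).
Partial-fraction decomposition: 5/(12*(y + 1)) + 33/(4*(y - 1)) + 11/(2*(y - 1)**2) - 26/(3*(y - 2)).
Integrate each term; A/(y−a) gives A·log|y−a|; A/(y−a)² gives −A/(y−a).

-26*log(y - 2)/3 + 33*log(y - 1)/4 + 5*log(y + 1)/12 - 11/(2*y - 2) + C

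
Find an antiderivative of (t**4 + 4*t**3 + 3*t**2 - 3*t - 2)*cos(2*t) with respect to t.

t**4*sin(2*t)/2 + 2*t**3*sin(2*t) + t**3*cos(2*t) + 3*t**2*cos(2*t) - 9*t*sin(2*t)/2 - sin(2*t) - 9*cos(2*t)/4 + C

Use integration by parts with u = t**4 + 4*t**3 + 3*t**2 - 3*t - 2, dv = cos(2*t) dt, so v = sin(2*t)/2.
Apply parts 4 times (tabular method): alternate signs, differentiate u down to 0, integrate dv up.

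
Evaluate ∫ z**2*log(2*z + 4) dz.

z**3*log(2*z + 4)/3 - z**3/9 + z**2/3 - 4*z/3 + 8*log(z + 2)/3 + C

Use integration by parts with u = log(2*z + 4), dv = z**2 dz.
Then du = 2/(2*z + 4) dz and v = z**3/3.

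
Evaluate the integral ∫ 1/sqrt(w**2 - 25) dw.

Substitute w = 5·sec(θ), so dw = 5·sec(θ)*tan(θ) dθ and the radical becomes sqrt(w**2 - 25) = 5·tan(θ) by the Pythagorean identity.
Integrate the resulting trig expression in θ, then back-substitute sec(θ) = w/5, tan(θ) = sqrt(w**2 - 25)/5 (absorbing any constant into C).

log(w + sqrt(w**2 - 25)) + C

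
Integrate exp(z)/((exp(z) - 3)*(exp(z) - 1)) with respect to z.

log(exp(z) - 3)/2 - log(exp(z) - 1)/2 + C

Let u = e^z, du = e^z dz.
The integral becomes ∫ du/((u-1)(u-3)); decompose into partial fractions.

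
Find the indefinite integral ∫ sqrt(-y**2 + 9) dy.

Substitute y = 3·sin(θ), so dy = 3·cos(θ) dθ and the radical becomes sqrt(-y**2 + 9) = 3·cos(θ) by the Pythagorean identity.
Integrate the resulting trig expression in θ, then back-substitute θ = asin(y/3), sin(θ) = y/3, cos(θ) = sqrt(-y**2 + 9)/3 (absorbing any constant into C).

y*sqrt(-y**2 + 9)/2 + 9*asin(y/3)/2 + C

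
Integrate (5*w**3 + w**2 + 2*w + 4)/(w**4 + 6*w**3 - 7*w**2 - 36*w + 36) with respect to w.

Factor the denominator: (w - 2)*(w - 1)*(w + 3)*(w + 6).
Partial-fraction decomposition: 263/(42*(w + 6)) - 32/(15*(w + 3)) - 3/(7*(w - 1)) + 13/(10*(w - 2)).
Integrate each term: A/(w−a) contributes A·log|w−a|.

13*log(w - 2)/10 - 3*log(w - 1)/7 - 32*log(w + 3)/15 + 263*log(w + 6)/42 + C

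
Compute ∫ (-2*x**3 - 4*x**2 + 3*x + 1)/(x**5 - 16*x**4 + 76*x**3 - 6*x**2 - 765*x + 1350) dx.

-557*log(x - 6)/27 + 1249*log(x - 5)/64 + 10*log(x - 3)/9 + 5*log(x + 3)/1728 - 167/(8*x - 40) + C

Factor the denominator: (x - 6)*(x - 5)**2*(x - 3)*(x + 3).
Partial-fraction decomposition: 5/(1728*(x + 3)) + 10/(9*(x - 3)) + 1249/(64*(x - 5)) + 167/(8*(x - 5)**2) - 557/(27*(x - 6)).
Integrate each term; A/(x−a) gives A·log|x−a|; A/(x−a)² gives −A/(x−a).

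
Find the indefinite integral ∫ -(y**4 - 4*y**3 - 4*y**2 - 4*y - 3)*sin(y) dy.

Use integration by parts with u = y**4 - 4*y**3 - 4*y**2 - 4*y - 3, dv = -sin(y) dy, so v = cos(y).
Apply parts 4 times (tabular method): alternate signs, differentiate u down to 0, integrate dv up.

y**4*cos(y) - 4*y**3*sin(y) - 4*y**3*cos(y) + 12*y**2*sin(y) - 16*y**2*cos(y) + 32*y*sin(y) + 20*y*cos(y) - 20*sin(y) + 29*cos(y) + C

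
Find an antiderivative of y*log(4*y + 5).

Use integration by parts with u = log(4*y + 5), dv = y dy.
Then du = 4/(4*y + 5) dy and v = y**2/2.

y**2*log(4*y + 5)/2 - y**2/4 + 5*y/8 - 25*log(4*y + 5)/32 + C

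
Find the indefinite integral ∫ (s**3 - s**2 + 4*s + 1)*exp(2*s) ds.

(4*s**3 - 10*s**2 + 26*s - 9)*exp(2*s)/8 + C

Use integration by parts with u = s**3 - s**2 + 4*s + 1, dv = exp(2*s) ds, so v = exp(2*s)/2.
Apply parts 3 times (tabular method): alternate signs, differentiate u down to 0, integrate dv up.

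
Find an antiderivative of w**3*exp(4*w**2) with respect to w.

(4*w**2 - 1)*exp(4*w**2)/32 + C

Let u = w², du = 2w dw; rewrite as (1/2)∫ u^1·exp(4u) du.
Now integrate by parts 1 time.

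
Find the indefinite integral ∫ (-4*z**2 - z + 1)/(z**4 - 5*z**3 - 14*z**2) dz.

19*log(z)/196 - 202*log(z - 7)/441 + 13*log(z + 2)/36 + 1/(14*z) + C

Factor the denominator: z**2*(z - 7)*(z + 2).
Partial-fraction decomposition: 13/(36*(z + 2)) - 202/(441*(z - 7)) + 19/(196*z) - 1/(14*z**2).
Integrate each term; A/(z−a) gives A·log|z−a|; A/(z−a)² gives −A/(z−a).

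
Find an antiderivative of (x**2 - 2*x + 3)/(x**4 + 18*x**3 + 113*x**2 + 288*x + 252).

11*log(x + 2)/20 - 3*log(x + 3)/2 + 17*log(x + 6)/4 - 33*log(x + 7)/10 + C

Factor the denominator: (x + 2)*(x + 3)*(x + 6)*(x + 7).
Partial-fraction decomposition: -33/(10*(x + 7)) + 17/(4*(x + 6)) - 3/(2*(x + 3)) + 11/(20*(x + 2)).
Integrate each term: A/(x−a) contributes A·log|x−a|.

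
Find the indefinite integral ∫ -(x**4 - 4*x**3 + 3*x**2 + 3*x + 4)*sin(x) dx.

x**4*cos(x) - 4*x**3*sin(x) - 4*x**3*cos(x) + 12*x**2*sin(x) - 9*x**2*cos(x) + 18*x*sin(x) + 27*x*cos(x) - 27*sin(x) + 22*cos(x) + C

Use integration by parts with u = x**4 - 4*x**3 + 3*x**2 + 3*x + 4, dv = -sin(x) dx, so v = cos(x).
Apply parts 4 times (tabular method): alternate signs, differentiate u down to 0, integrate dv up.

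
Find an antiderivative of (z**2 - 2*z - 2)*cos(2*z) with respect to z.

z**2*sin(2*z)/2 - z*sin(2*z) + z*cos(2*z)/2 - 5*sin(2*z)/4 - cos(2*z)/2 + C

Use integration by parts with u = z**2 - 2*z - 2, dv = cos(2*z) dz, so v = sin(2*z)/2.
Apply parts 2 times (tabular method): alternate signs, differentiate u down to 0, integrate dv up.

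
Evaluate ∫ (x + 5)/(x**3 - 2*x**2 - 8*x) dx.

-5*log(x)/8 + 3*log(x - 4)/8 + log(x + 2)/4 + C

Factor the denominator: x*(x - 4)*(x + 2).
Partial-fraction decomposition: 1/(4*(x + 2)) + 3/(8*(x - 4)) - 5/(8*x).
Integrate each term: A/(x−a) contributes A·log|x−a|.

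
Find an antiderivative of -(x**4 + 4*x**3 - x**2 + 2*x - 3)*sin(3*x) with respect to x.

x**4*cos(3*x)/3 - 4*x**3*sin(3*x)/9 + 4*x**3*cos(3*x)/3 - 4*x**2*sin(3*x)/3 - 7*x**2*cos(3*x)/9 + 14*x*sin(3*x)/27 - 2*x*cos(3*x)/9 + 2*sin(3*x)/27 - 67*cos(3*x)/81 + C

Use integration by parts with u = x**4 + 4*x**3 - x**2 + 2*x - 3, dv = -sin(3*x) dx, so v = cos(3*x)/3.
Apply parts 4 times (tabular method): alternate signs, differentiate u down to 0, integrate dv up.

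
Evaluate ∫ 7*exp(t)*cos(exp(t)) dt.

Let u = exp(t), so du = (exp(t)) dt.
Rewriting, the integral becomes 7·∫ cos(u) du = 7·sin(u).
Substituting back, u = exp(t).

7*sin(exp(t)) + C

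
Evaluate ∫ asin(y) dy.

y*asin(y) + sqrt(-y**2 + 1) + C

Use integration by parts with u = arcsin(y), dv = dy.
Then du = 1/sqrt(-y**2 + 1) dy.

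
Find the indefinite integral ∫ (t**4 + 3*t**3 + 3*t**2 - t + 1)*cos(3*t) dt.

Use integration by parts with u = t**4 + 3*t**3 + 3*t**2 - t + 1, dv = cos(3*t) dt, so v = sin(3*t)/3.
Apply parts 4 times (tabular method): alternate signs, differentiate u down to 0, integrate dv up.

t**4*sin(3*t)/3 + t**3*sin(3*t) + 4*t**3*cos(3*t)/9 + 5*t**2*sin(3*t)/9 + t**2*cos(3*t) - t*sin(3*t) + 10*t*cos(3*t)/27 + 17*sin(3*t)/81 - cos(3*t)/3 + C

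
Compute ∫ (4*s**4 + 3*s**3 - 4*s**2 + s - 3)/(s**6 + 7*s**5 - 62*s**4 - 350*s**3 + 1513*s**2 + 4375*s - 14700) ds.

Factor the denominator: (s - 5)*(s - 4)*(s - 3)*(s + 5)*(s + 7)**2.
Partial-fraction decomposition: 983159/(1742400*(s + 7)) + 8369/(2640*(s + 7)**2) - 2017/(2880*(s + 5)) + 369/(1600*(s - 3)) - 1153/(1089*(s - 4)) + 2777/(2880*(s - 5)).
Integrate each term; A/(s−a) gives A·log|s−a|; A/(s−a)² gives −A/(s−a).

2777*log(s - 5)/2880 - 1153*log(s - 4)/1089 + 369*log(s - 3)/1600 - 2017*log(s + 5)/2880 + 983159*log(s + 7)/1742400 - 8369/(2640*s + 18480) + C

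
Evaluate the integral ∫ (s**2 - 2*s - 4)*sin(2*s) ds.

-s**2*cos(2*s)/2 + s*sin(2*s)/2 + s*cos(2*s) - sin(2*s)/2 + 9*cos(2*s)/4 + C

Use integration by parts with u = s**2 - 2*s - 4, dv = sin(2*s) ds, so v = -cos(2*s)/2.
Apply parts 2 times (tabular method): alternate signs, differentiate u down to 0, integrate dv up.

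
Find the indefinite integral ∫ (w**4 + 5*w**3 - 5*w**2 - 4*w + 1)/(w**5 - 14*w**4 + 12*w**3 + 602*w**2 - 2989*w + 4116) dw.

Factor the denominator: (w - 7)**2*(w - 4)*(w - 3)*(w + 7).
Partial-fraction decomposition: 47/(2156*(w + 7)) - 1/(w - 3) + 481/(99*(w - 4)) - 5081/(1764*(w - 7)) + 961/(42*(w - 7)**2).
Integrate each term; A/(w−a) gives A·log|w−a|; A/(w−a)² gives −A/(w−a).

-5081*log(w - 7)/1764 + 481*log(w - 4)/99 - log(w - 3) + 47*log(w + 7)/2156 - 961/(42*w - 294) + C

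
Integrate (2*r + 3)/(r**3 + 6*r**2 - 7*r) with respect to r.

Factor the denominator: r*(r - 1)*(r + 7).
Partial-fraction decomposition: -11/(56*(r + 7)) + 5/(8*(r - 1)) - 3/(7*r).
Integrate each term: A/(r−a) contributes A·log|r−a|.

-3*log(r)/7 + 5*log(r - 1)/8 - 11*log(r + 7)/56 + C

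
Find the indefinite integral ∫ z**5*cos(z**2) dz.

Let u = z², du = 2z dz; rewrite as (1/2)∫ u^2·cos(1u) du.
Now integrate by parts 2 times.

z**4*sin(z**2)/2 + z**2*cos(z**2) - sin(z**2) + C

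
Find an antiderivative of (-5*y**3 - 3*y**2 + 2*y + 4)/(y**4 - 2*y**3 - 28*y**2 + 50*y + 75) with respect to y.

Factor the denominator: (y - 5)*(y - 3)*(y + 1)*(y + 5).
Partial-fraction decomposition: -17/(10*(y + 5)) + 1/(24*(y + 1)) + 19/(8*(y - 3)) - 343/(60*(y - 5)).
Integrate each term: A/(y−a) contributes A·log|y−a|.

-343*log(y - 5)/60 + 19*log(y - 3)/8 + log(y + 1)/24 - 17*log(y + 5)/10 + C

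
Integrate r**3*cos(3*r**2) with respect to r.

r**2*sin(3*r**2)/6 + cos(3*r**2)/18 + C

Let u = r², du = 2r dr; rewrite as (1/2)∫ u^1·cos(3u) du.
Now integrate by parts 1 time.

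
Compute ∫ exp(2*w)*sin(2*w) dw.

Let I denote the integral. Integrate by parts with u = sin(2*w), dv = exp(2*w) dw, so v = exp(2*w)/2: I = exp(2*w)*sin(2*w)/2 − ∫ exp(2*w)*cos(2*w) dw.
Apply parts again with u = cos(2*w), dv = exp(2*w) dw: ∫ exp(2*w)*cos(2*w) dw = exp(2*w)*cos(2*w)/2 + I. Substituting back brings back I: I = exp(2*w)*sin(2*w)/2 - exp(2*w)*cos(2*w)/2 − I.
Solving for I: (1 + 1)·I equals the remaining terms, so I = (1/2)·(exp(2*w)*sin(2*w)/2 - exp(2*w)*cos(2*w)/2).

exp(2*w)*sin(2*w)/4 - exp(2*w)*cos(2*w)/4 + C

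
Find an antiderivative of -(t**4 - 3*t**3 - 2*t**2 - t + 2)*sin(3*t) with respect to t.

t**4*cos(3*t)/3 - 4*t**3*sin(3*t)/9 - t**3*cos(3*t) + t**2*sin(3*t) - 10*t**2*cos(3*t)/9 + 20*t*sin(3*t)/27 + t*cos(3*t)/3 - sin(3*t)/9 + 74*cos(3*t)/81 + C

Use integration by parts with u = t**4 - 3*t**3 - 2*t**2 - t + 2, dv = -sin(3*t) dt, so v = cos(3*t)/3.
Apply parts 4 times (tabular method): alternate signs, differentiate u down to 0, integrate dv up.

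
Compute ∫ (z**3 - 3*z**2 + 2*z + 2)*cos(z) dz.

Use integration by parts with u = z**3 - 3*z**2 + 2*z + 2, dv = cos(z) dz, so v = sin(z).
Apply parts 3 times (tabular method): alternate signs, differentiate u down to 0, integrate dv up.

z**3*sin(z) - 3*z**2*sin(z) + 3*z**2*cos(z) - 4*z*sin(z) - 6*z*cos(z) + 8*sin(z) - 4*cos(z) + C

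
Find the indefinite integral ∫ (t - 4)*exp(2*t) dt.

(2*t - 9)*exp(2*t)/4 + C

Use integration by parts with u = t - 4, dv = exp(2*t) dt, so v = exp(2*t)/2.
Apply parts 1 times (tabular method): alternate signs, differentiate u down to 0, integrate dv up.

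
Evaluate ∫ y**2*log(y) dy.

y**3*log(y)/3 - y**3/9 + C

Use integration by parts with u = log(y), dv = y**2 dy.
Then du = 1/y dy and v = y**3/3.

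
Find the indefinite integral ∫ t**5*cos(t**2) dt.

Let u = t², du = 2t dt; rewrite as (1/2)∫ u^2·cos(1u) du.
Now integrate by parts 2 times.

t**4*sin(t**2)/2 + t**2*cos(t**2) - sin(t**2) + C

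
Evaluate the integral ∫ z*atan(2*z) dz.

z**2*atan(2*z)/2 - z/4 + atan(2*z)/8 + C

Use integration by parts with u = arctan(2*z), dv = z dz.
Then du = 2/(4*z**2 + 1) dz.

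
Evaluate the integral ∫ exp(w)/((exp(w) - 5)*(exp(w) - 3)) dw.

Let u = e^w, du = e^w dw.
The integral becomes ∫ du/((u-5)(u-3)); decompose into partial fractions.

log(exp(w) - 5)/2 - log(exp(w) - 3)/2 + C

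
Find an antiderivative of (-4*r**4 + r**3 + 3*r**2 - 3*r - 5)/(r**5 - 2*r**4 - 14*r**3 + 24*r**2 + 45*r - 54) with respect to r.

-1079*log(r - 3)/450 - log(r - 1)/6 + 59*log(r + 2)/75 - 20*log(r + 3)/9 + 71/(15*r - 45) + C

Factor the denominator: (r - 3)**2*(r - 1)*(r + 2)*(r + 3).
Partial-fraction decomposition: -20/(9*(r + 3)) + 59/(75*(r + 2)) - 1/(6*(r - 1)) - 1079/(450*(r - 3)) - 71/(15*(r - 3)**2).
Integrate each term; A/(r−a) gives A·log|r−a|; A/(r−a)² gives −A/(r−a).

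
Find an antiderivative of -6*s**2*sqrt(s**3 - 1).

-4*(s**3 - 1)**(3/2)/3 + C

Let u = s**3 - 1, so du = (3*s**2) ds.
Rewriting, the integral becomes -2·∫ √u du = -2·(2/3)u^(3/2).
Substituting back, u = s**3 - 1.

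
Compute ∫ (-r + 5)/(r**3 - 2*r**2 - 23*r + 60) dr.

Factor the denominator: (r - 4)*(r - 3)*(r + 5).
Partial-fraction decomposition: 5/(36*(r + 5)) - 1/(4*(r - 3)) + 1/(9*(r - 4)).
Integrate each term: A/(r−a) contributes A·log|r−a|.

log(r - 4)/9 - log(r - 3)/4 + 5*log(r + 5)/36 + C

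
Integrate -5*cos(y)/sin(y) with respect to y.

Let u = sin(y), so du = (cos(y)) dy.
Rewriting, the integral becomes -5·∫ 1/u du = -5·log(u).
Substituting back, u = sin(y).

-5*log(sin(y)) + C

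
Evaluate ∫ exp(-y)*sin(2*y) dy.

Let I denote the integral. Integrate by parts with u = sin(2*y), dv = exp(-y) dy, so v = -exp(-y): I = -exp(-y)*sin(2*y) + 2·∫ exp(-y)*cos(2*y) dy.
Apply parts again with u = cos(2*y), dv = exp(-y) dy: ∫ exp(-y)*cos(2*y) dy = -exp(-y)*cos(2*y) − 2·I. Substituting back brings back I: I = -exp(-y)*sin(2*y) - 2*exp(-y)*cos(2*y) − 4·I.
Solving for I: (1 + 4)·I equals the remaining terms, so I = (1/5)·(-exp(-y)*sin(2*y) - 2*exp(-y)*cos(2*y)).

-exp(-y)*sin(2*y)/5 - 2*exp(-y)*cos(2*y)/5 + C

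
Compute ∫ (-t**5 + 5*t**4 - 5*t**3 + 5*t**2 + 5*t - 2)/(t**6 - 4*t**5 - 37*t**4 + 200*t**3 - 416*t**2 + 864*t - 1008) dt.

-271*log(t - 6)/780 - 17*log(t - 3)/78 + log(t - 2)/8 - 683*log(t + 7)/1378 - 1763*log(t**2 + 4)/55120 + 261*atan(t/2)/27560 + C

Factor the denominator: (t - 6)*(t - 3)*(t - 2)*(t + 7)*(t**2 + 4).
Partial-fraction decomposition: -(1763*t - 522)/(27560*(t**2 + 4)) - 683/(1378*(t + 7)) + 1/(8*(t - 2)) - 17/(78*(t - 3)) - 271/(780*(t - 6)).
Integrate each term; A/(t−a) gives A·log|t−a|; the (Bt+D)/(t²+p²) term gives a log and an atan.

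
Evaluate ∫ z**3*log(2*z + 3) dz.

Use integration by parts with u = log(2*z + 3), dv = z**3 dz.
Then du = 2/(2*z + 3) dz and v = z**4/4.

z**4*log(2*z + 3)/4 - z**4/16 + z**3/8 - 9*z**2/32 + 27*z/32 - 81*log(2*z + 3)/64 + C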